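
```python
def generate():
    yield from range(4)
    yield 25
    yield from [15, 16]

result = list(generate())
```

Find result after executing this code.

Step 1: Trace yields in order:
  yield 0
  yield 1
  yield 2
  yield 3
  yield 25
  yield 15
  yield 16
Therefore result = [0, 1, 2, 3, 25, 15, 16].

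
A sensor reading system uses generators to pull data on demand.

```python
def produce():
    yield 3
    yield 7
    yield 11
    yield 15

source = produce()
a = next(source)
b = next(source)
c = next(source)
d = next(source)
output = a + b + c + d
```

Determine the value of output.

Step 1: Create generator and consume all values:
  a = next(source) = 3
  b = next(source) = 7
  c = next(source) = 11
  d = next(source) = 15
Step 2: output = 3 + 7 + 11 + 15 = 36.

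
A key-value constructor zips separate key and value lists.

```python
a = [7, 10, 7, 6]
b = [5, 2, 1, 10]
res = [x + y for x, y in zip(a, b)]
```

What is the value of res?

Step 1: Add corresponding elements:
  7 + 5 = 12
  10 + 2 = 12
  7 + 1 = 8
  6 + 10 = 16
Therefore res = [12, 12, 8, 16].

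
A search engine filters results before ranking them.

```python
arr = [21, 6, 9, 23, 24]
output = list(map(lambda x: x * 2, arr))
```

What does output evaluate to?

Step 1: Apply lambda x: x * 2 to each element:
  21 -> 42
  6 -> 12
  9 -> 18
  23 -> 46
  24 -> 48
Therefore output = [42, 12, 18, 46, 48].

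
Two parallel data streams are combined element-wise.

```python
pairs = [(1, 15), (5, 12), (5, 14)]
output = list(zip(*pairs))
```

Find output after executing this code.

Step 1: zip(*pairs) transposes: unzips [(1, 15), (5, 12), (5, 14)] into separate sequences.
Step 2: First elements: (1, 5, 5), second elements: (15, 12, 14).
Therefore output = [(1, 5, 5), (15, 12, 14)].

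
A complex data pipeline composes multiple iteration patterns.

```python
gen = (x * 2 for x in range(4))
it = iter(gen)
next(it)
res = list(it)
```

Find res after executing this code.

Step 1: Generator produces [0, 2, 4, 6].
Step 2: next(it) consumes first element (0).
Step 3: list(it) collects remaining: [2, 4, 6].
Therefore res = [2, 4, 6].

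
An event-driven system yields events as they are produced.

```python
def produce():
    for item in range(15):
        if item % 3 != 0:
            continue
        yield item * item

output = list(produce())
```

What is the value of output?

Step 1: Only yield item**2 when item is divisible by 3:
  item=0: 0 % 3 == 0, yield 0**2 = 0
  item=3: 3 % 3 == 0, yield 3**2 = 9
  item=6: 6 % 3 == 0, yield 6**2 = 36
  item=9: 9 % 3 == 0, yield 9**2 = 81
  item=12: 12 % 3 == 0, yield 12**2 = 144
Therefore output = [0, 9, 36, 81, 144].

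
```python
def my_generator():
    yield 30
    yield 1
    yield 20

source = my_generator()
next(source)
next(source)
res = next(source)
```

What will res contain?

Step 1: my_generator() creates a generator.
Step 2: next(source) yields 30 (consumed and discarded).
Step 3: next(source) yields 1 (consumed and discarded).
Step 4: next(source) yields 20, assigned to res.
Therefore res = 20.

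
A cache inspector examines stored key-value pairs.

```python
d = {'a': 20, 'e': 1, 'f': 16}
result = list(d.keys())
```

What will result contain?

Step 1: d.keys() returns the dictionary keys in insertion order.
Therefore result = ['a', 'e', 'f'].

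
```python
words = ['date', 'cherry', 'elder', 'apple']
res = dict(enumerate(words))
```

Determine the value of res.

Step 1: enumerate pairs indices with words:
  0 -> 'date'
  1 -> 'cherry'
  2 -> 'elder'
  3 -> 'apple'
Therefore res = {0: 'date', 1: 'cherry', 2: 'elder', 3: 'apple'}.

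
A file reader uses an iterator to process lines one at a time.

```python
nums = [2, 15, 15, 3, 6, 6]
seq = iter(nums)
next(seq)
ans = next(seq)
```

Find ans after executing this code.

Step 1: Create iterator over [2, 15, 15, 3, 6, 6].
Step 2: next() consumes 2.
Step 3: next() returns 15.
Therefore ans = 15.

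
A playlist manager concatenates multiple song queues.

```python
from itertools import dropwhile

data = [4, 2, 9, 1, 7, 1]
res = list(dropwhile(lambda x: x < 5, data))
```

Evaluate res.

Step 1: dropwhile drops elements while < 5:
  4 < 5: dropped
  2 < 5: dropped
  9: kept (dropping stopped)
Step 2: Remaining elements kept regardless of condition.
Therefore res = [9, 1, 7, 1].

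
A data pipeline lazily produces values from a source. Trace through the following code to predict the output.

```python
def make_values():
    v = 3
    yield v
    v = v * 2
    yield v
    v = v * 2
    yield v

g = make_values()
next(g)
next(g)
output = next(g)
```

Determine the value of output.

Step 1: Trace through generator execution:
  Yield 1: v starts at 3, yield 3
  Yield 2: v = 3 * 2 = 6, yield 6
  Yield 3: v = 6 * 2 = 12, yield 12
Step 2: First next() gets 3, second next() gets the second value, third next() yields 12.
Therefore output = 12.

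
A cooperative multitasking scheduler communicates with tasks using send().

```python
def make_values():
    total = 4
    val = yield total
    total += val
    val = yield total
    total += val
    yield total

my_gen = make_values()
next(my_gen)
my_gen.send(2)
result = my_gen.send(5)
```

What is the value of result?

Step 1: next() -> yield total=4.
Step 2: send(2) -> val=2, total = 4+2 = 6, yield 6.
Step 3: send(5) -> val=5, total = 6+5 = 11, yield 11.
Therefore result = 11.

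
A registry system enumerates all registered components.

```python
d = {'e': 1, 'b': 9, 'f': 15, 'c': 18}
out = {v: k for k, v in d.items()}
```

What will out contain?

Step 1: Invert dict (swap keys and values):
  'e': 1 -> 1: 'e'
  'b': 9 -> 9: 'b'
  'f': 15 -> 15: 'f'
  'c': 18 -> 18: 'c'
Therefore out = {1: 'e', 9: 'b', 15: 'f', 18: 'c'}.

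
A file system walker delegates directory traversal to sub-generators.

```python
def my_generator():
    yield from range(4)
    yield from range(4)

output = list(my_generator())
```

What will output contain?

Step 1: Trace yields in order:
  yield 0
  yield 1
  yield 2
  yield 3
  yield 0
  yield 1
  yield 2
  yield 3
Therefore output = [0, 1, 2, 3, 0, 1, 2, 3].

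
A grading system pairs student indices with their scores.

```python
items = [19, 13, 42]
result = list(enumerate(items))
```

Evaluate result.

Step 1: enumerate pairs each element with its index:
  (0, 19)
  (1, 13)
  (2, 42)
Therefore result = [(0, 19), (1, 13), (2, 42)].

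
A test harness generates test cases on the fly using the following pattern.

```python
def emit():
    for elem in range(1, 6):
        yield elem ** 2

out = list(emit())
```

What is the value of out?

Step 1: For each elem in range(1, 6), yield elem**2:
  elem=1: yield 1**2 = 1
  elem=2: yield 2**2 = 4
  elem=3: yield 3**2 = 9
  elem=4: yield 4**2 = 16
  elem=5: yield 5**2 = 25
Therefore out = [1, 4, 9, 16, 25].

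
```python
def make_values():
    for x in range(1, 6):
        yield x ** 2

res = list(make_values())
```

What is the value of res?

Step 1: For each x in range(1, 6), yield x**2:
  x=1: yield 1**2 = 1
  x=2: yield 2**2 = 4
  x=3: yield 3**2 = 9
  x=4: yield 4**2 = 16
  x=5: yield 5**2 = 25
Therefore res = [1, 4, 9, 16, 25].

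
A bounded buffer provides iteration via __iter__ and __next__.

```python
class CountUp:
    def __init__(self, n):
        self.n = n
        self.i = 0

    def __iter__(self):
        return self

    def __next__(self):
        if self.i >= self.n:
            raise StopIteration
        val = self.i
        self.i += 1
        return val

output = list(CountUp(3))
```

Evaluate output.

Step 1: CountUp(3) creates an iterator counting 0 to 2.
Step 2: list() consumes all values: [0, 1, 2].
Therefore output = [0, 1, 2].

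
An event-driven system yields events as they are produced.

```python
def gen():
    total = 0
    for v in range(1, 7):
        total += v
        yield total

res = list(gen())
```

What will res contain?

Step 1: Generator accumulates running sum:
  v=1: total = 1, yield 1
  v=2: total = 3, yield 3
  v=3: total = 6, yield 6
  v=4: total = 10, yield 10
  v=5: total = 15, yield 15
  v=6: total = 21, yield 21
Therefore res = [1, 3, 6, 10, 15, 21].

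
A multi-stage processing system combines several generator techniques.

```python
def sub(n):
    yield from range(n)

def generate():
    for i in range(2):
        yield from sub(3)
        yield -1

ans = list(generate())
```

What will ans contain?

Step 1: For each i in range(2):
  i=0: yield from sub(3) -> [0, 1, 2], then yield -1
  i=1: yield from sub(3) -> [0, 1, 2], then yield -1
Therefore ans = [0, 1, 2, -1, 0, 1, 2, -1].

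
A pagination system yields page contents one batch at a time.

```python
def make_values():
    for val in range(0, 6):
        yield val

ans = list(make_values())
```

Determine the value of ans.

Step 1: The generator yields each value from range(0, 6).
Step 2: list() consumes all yields: [0, 1, 2, 3, 4, 5].
Therefore ans = [0, 1, 2, 3, 4, 5].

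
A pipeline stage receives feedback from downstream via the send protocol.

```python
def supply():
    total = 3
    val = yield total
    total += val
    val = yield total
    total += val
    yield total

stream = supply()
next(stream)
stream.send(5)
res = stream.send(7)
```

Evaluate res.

Step 1: next() -> yield total=3.
Step 2: send(5) -> val=5, total = 3+5 = 8, yield 8.
Step 3: send(7) -> val=7, total = 8+7 = 15, yield 15.
Therefore res = 15.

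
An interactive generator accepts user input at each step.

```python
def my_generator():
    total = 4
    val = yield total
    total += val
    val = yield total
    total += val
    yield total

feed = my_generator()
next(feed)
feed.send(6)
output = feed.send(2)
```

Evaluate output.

Step 1: next() -> yield total=4.
Step 2: send(6) -> val=6, total = 4+6 = 10, yield 10.
Step 3: send(2) -> val=2, total = 10+2 = 12, yield 12.
Therefore output = 12.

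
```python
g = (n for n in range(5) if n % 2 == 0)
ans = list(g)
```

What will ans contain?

Step 1: Filter range(5) keeping only even values:
  n=0: even, included
  n=1: odd, excluded
  n=2: even, included
  n=3: odd, excluded
  n=4: even, included
Therefore ans = [0, 2, 4].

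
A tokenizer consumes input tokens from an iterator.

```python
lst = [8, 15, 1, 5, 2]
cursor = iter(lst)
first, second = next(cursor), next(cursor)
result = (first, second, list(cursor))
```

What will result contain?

Step 1: Create iterator over [8, 15, 1, 5, 2].
Step 2: first = 8, second = 15.
Step 3: Remaining elements: [1, 5, 2].
Therefore result = (8, 15, [1, 5, 2]).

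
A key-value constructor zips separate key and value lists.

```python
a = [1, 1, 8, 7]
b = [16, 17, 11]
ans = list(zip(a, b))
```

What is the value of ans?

Step 1: zip stops at shortest (len(a)=4, len(b)=3):
  Index 0: (1, 16)
  Index 1: (1, 17)
  Index 2: (8, 11)
Step 2: Last element of a (7) has no pair, dropped.
Therefore ans = [(1, 16), (1, 17), (8, 11)].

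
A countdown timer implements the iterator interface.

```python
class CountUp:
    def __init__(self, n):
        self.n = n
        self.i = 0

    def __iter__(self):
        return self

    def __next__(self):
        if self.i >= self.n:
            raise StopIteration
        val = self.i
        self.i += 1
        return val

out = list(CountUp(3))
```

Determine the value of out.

Step 1: CountUp(3) creates an iterator counting 0 to 2.
Step 2: list() consumes all values: [0, 1, 2].
Therefore out = [0, 1, 2].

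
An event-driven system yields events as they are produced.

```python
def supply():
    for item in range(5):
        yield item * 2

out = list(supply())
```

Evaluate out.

Step 1: For each item in range(5), yield item * 2:
  item=0: yield 0 * 2 = 0
  item=1: yield 1 * 2 = 2
  item=2: yield 2 * 2 = 4
  item=3: yield 3 * 2 = 6
  item=4: yield 4 * 2 = 8
Therefore out = [0, 2, 4, 6, 8].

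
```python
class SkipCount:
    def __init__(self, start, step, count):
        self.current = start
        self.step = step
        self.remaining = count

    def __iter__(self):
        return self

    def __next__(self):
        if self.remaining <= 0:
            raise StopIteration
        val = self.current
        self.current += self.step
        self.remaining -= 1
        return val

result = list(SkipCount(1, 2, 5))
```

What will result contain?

Step 1: SkipCount starts at 1, increments by 2, for 5 steps:
  Yield 1, then current += 2
  Yield 3, then current += 2
  Yield 5, then current += 2
  Yield 7, then current += 2
  Yield 9, then current += 2
Therefore result = [1, 3, 5, 7, 9].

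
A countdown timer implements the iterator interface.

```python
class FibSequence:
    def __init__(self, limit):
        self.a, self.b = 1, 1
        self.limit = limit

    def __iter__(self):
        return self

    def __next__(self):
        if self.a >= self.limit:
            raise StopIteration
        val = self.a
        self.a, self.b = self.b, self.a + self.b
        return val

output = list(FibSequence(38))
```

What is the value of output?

Step 1: Fibonacci-like sequence (a=1, b=1) until >= 38:
  Yield 1, then a,b = 1,2
  Yield 1, then a,b = 2,3
  Yield 2, then a,b = 3,5
  Yield 3, then a,b = 5,8
  Yield 5, then a,b = 8,13
  Yield 8, then a,b = 13,21
  Yield 13, then a,b = 21,34
  Yield 21, then a,b = 34,55
  Yield 34, then a,b = 55,89
Step 2: 55 >= 38, stop.
Therefore output = [1, 1, 2, 3, 5, 8, 13, 21, 34].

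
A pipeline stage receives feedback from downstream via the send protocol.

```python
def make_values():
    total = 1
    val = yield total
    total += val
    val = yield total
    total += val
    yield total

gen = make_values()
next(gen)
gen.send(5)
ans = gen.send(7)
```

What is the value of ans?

Step 1: next() -> yield total=1.
Step 2: send(5) -> val=5, total = 1+5 = 6, yield 6.
Step 3: send(7) -> val=7, total = 6+7 = 13, yield 13.
Therefore ans = 13.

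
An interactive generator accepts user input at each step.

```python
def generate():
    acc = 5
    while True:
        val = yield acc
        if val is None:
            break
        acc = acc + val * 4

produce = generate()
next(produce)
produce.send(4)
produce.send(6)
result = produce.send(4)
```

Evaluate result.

Step 1: next() -> yield acc=5.
Step 2: send(4) -> val=4, acc = 5 + 4*4 = 21, yield 21.
Step 3: send(6) -> val=6, acc = 21 + 6*4 = 45, yield 45.
Step 4: send(4) -> val=4, acc = 45 + 4*4 = 61, yield 61.
Therefore result = 61.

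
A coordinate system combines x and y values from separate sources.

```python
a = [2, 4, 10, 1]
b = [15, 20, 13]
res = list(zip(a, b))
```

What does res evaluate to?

Step 1: zip stops at shortest (len(a)=4, len(b)=3):
  Index 0: (2, 15)
  Index 1: (4, 20)
  Index 2: (10, 13)
Step 2: Last element of a (1) has no pair, dropped.
Therefore res = [(2, 15), (4, 20), (10, 13)].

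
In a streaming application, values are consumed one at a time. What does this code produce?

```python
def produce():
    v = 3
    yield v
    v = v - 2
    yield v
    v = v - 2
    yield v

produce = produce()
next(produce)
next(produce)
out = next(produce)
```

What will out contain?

Step 1: Trace through generator execution:
  Yield 1: v starts at 3, yield 3
  Yield 2: v = 3 - 2 = 1, yield 1
  Yield 3: v = 1 - 2 = -1, yield -1
Step 2: First next() gets 3, second next() gets the second value, third next() yields -1.
Therefore out = -1.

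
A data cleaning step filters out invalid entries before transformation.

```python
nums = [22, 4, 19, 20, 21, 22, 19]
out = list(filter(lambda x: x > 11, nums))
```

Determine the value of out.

Step 1: Filter elements > 11:
  22: kept
  4: removed
  19: kept
  20: kept
  21: kept
  22: kept
  19: kept
Therefore out = [22, 19, 20, 21, 22, 19].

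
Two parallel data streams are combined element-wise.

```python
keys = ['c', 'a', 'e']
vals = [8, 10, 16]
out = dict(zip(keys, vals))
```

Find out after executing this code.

Step 1: zip pairs keys with values:
  'c' -> 8
  'a' -> 10
  'e' -> 16
Therefore out = {'c': 8, 'a': 10, 'e': 16}.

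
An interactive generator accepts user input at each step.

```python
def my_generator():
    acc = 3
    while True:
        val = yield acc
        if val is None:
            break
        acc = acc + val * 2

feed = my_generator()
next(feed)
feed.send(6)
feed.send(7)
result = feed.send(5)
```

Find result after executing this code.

Step 1: next() -> yield acc=3.
Step 2: send(6) -> val=6, acc = 3 + 6*2 = 15, yield 15.
Step 3: send(7) -> val=7, acc = 15 + 7*2 = 29, yield 29.
Step 4: send(5) -> val=5, acc = 29 + 5*2 = 39, yield 39.
Therefore result = 39.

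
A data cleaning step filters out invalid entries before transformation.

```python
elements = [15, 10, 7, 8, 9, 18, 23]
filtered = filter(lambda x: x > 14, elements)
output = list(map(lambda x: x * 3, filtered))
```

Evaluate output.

Step 1: Filter elements for elements > 14:
  15: kept
  10: removed
  7: removed
  8: removed
  9: removed
  18: kept
  23: kept
Step 2: Map x * 3 on filtered [15, 18, 23]:
  15 -> 45
  18 -> 54
  23 -> 69
Therefore output = [45, 54, 69].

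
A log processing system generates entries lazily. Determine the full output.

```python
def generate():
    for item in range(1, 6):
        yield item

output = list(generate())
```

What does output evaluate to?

Step 1: The generator yields each value from range(1, 6).
Step 2: list() consumes all yields: [1, 2, 3, 4, 5].
Therefore output = [1, 2, 3, 4, 5].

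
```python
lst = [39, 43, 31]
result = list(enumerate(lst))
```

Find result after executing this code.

Step 1: enumerate pairs each element with its index:
  (0, 39)
  (1, 43)
  (2, 31)
Therefore result = [(0, 39), (1, 43), (2, 31)].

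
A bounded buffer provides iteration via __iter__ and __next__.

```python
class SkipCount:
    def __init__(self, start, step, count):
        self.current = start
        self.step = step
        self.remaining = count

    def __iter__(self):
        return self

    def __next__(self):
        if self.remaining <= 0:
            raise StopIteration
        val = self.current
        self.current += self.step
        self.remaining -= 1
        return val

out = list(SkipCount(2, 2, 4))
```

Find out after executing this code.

Step 1: SkipCount starts at 2, increments by 2, for 4 steps:
  Yield 2, then current += 2
  Yield 4, then current += 2
  Yield 6, then current += 2
  Yield 8, then current += 2
Therefore out = [2, 4, 6, 8].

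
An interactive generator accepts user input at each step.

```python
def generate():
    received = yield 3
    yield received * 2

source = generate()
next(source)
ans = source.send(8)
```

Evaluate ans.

Step 1: next(source) advances to first yield, producing 3.
Step 2: send(8) resumes, received = 8.
Step 3: yield received * 2 = 8 * 2 = 16.
Therefore ans = 16.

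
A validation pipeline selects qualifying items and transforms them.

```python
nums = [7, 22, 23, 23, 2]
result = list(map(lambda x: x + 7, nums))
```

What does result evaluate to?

Step 1: Apply lambda x: x + 7 to each element:
  7 -> 14
  22 -> 29
  23 -> 30
  23 -> 30
  2 -> 9
Therefore result = [14, 29, 30, 30, 9].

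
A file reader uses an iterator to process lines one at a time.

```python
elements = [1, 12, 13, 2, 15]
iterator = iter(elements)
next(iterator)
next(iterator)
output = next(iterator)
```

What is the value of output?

Step 1: Create iterator over [1, 12, 13, 2, 15].
Step 2: next() consumes 1.
Step 3: next() consumes 12.
Step 4: next() returns 13.
Therefore output = 13.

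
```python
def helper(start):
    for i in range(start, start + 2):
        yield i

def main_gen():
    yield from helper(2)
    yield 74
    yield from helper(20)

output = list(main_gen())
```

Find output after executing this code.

Step 1: main_gen() delegates to helper(2):
  yield 2
  yield 3
Step 2: yield 74
Step 3: Delegates to helper(20):
  yield 20
  yield 21
Therefore output = [2, 3, 74, 20, 21].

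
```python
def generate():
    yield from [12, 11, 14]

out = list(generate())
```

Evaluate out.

Step 1: yield from delegates to the iterable, yielding each element.
Step 2: Collected values: [12, 11, 14].
Therefore out = [12, 11, 14].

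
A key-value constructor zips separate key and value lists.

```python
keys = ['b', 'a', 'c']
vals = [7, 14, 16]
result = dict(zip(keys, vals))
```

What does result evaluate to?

Step 1: zip pairs keys with values:
  'b' -> 7
  'a' -> 14
  'c' -> 16
Therefore result = {'b': 7, 'a': 14, 'c': 16}.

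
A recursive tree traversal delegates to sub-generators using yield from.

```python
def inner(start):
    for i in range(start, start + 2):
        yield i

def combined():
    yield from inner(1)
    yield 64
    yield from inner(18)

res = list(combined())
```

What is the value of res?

Step 1: combined() delegates to inner(1):
  yield 1
  yield 2
Step 2: yield 64
Step 3: Delegates to inner(18):
  yield 18
  yield 19
Therefore res = [1, 2, 64, 18, 19].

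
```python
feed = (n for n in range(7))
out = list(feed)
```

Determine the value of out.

Step 1: Generator expression iterates range(7): [0, 1, 2, 3, 4, 5, 6].
Step 2: list() collects all values.
Therefore out = [0, 1, 2, 3, 4, 5, 6].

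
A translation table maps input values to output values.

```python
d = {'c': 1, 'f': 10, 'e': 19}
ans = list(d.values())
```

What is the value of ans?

Step 1: d.values() returns the dictionary values in insertion order.
Therefore ans = [1, 10, 19].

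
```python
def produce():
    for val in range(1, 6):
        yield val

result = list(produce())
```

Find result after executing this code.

Step 1: The generator yields each value from range(1, 6).
Step 2: list() consumes all yields: [1, 2, 3, 4, 5].
Therefore result = [1, 2, 3, 4, 5].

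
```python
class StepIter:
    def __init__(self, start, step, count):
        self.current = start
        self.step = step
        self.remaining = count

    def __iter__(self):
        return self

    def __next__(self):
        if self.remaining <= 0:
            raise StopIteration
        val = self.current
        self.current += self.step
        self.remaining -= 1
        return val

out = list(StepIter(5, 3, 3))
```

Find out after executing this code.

Step 1: StepIter starts at 5, increments by 3, for 3 steps:
  Yield 5, then current += 3
  Yield 8, then current += 3
  Yield 11, then current += 3
Therefore out = [5, 8, 11].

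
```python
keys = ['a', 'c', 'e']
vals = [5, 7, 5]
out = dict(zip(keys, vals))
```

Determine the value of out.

Step 1: zip pairs keys with values:
  'a' -> 5
  'c' -> 7
  'e' -> 5
Therefore out = {'a': 5, 'c': 7, 'e': 5}.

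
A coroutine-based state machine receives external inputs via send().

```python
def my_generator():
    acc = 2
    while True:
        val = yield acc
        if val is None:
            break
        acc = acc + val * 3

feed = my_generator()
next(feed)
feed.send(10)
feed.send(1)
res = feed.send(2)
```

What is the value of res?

Step 1: next() -> yield acc=2.
Step 2: send(10) -> val=10, acc = 2 + 10*3 = 32, yield 32.
Step 3: send(1) -> val=1, acc = 32 + 1*3 = 35, yield 35.
Step 4: send(2) -> val=2, acc = 35 + 2*3 = 41, yield 41.
Therefore res = 41.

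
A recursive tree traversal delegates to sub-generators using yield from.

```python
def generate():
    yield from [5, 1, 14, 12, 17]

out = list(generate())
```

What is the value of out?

Step 1: yield from delegates to the iterable, yielding each element.
Step 2: Collected values: [5, 1, 14, 12, 17].
Therefore out = [5, 1, 14, 12, 17].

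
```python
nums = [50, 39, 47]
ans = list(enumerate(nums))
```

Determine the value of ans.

Step 1: enumerate pairs each element with its index:
  (0, 50)
  (1, 39)
  (2, 47)
Therefore ans = [(0, 50), (1, 39), (2, 47)].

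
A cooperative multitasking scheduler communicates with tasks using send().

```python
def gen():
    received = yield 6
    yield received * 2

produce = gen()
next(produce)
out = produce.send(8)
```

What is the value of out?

Step 1: next(produce) advances to first yield, producing 6.
Step 2: send(8) resumes, received = 8.
Step 3: yield received * 2 = 8 * 2 = 16.
Therefore out = 16.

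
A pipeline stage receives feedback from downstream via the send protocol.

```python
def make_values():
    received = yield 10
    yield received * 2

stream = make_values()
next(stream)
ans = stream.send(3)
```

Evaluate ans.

Step 1: next(stream) advances to first yield, producing 10.
Step 2: send(3) resumes, received = 3.
Step 3: yield received * 2 = 3 * 2 = 6.
Therefore ans = 6.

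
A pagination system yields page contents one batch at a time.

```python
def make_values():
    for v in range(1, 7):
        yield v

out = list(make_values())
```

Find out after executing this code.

Step 1: The generator yields each value from range(1, 7).
Step 2: list() consumes all yields: [1, 2, 3, 4, 5, 6].
Therefore out = [1, 2, 3, 4, 5, 6].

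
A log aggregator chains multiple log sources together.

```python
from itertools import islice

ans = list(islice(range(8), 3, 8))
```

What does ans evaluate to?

Step 1: islice(range(8), 3, 8) takes elements at indices [3, 8).
Step 2: Elements: [3, 4, 5, 6, 7].
Therefore ans = [3, 4, 5, 6, 7].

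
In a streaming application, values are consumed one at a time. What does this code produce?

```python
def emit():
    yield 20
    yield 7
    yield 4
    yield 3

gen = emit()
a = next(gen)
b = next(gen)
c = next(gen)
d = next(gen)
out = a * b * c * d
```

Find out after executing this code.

Step 1: Create generator and consume all values:
  a = next(gen) = 20
  b = next(gen) = 7
  c = next(gen) = 4
  d = next(gen) = 3
Step 2: out = 20 * 7 * 4 * 3 = 1680.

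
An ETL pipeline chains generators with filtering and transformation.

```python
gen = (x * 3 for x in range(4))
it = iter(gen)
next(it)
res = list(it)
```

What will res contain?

Step 1: Generator produces [0, 3, 6, 9].
Step 2: next(it) consumes first element (0).
Step 3: list(it) collects remaining: [3, 6, 9].
Therefore res = [3, 6, 9].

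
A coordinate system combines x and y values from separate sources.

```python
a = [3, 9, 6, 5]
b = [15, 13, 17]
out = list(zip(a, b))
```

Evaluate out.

Step 1: zip stops at shortest (len(a)=4, len(b)=3):
  Index 0: (3, 15)
  Index 1: (9, 13)
  Index 2: (6, 17)
Step 2: Last element of a (5) has no pair, dropped.
Therefore out = [(3, 15), (9, 13), (6, 17)].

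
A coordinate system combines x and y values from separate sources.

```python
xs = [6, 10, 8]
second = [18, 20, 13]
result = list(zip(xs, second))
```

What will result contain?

Step 1: zip pairs elements at same index:
  Index 0: (6, 18)
  Index 1: (10, 20)
  Index 2: (8, 13)
Therefore result = [(6, 18), (10, 20), (8, 13)].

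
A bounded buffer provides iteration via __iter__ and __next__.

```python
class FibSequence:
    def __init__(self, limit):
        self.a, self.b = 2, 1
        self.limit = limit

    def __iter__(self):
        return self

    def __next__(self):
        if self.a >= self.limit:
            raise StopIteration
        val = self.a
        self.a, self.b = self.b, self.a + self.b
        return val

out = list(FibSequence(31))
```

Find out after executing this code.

Step 1: Fibonacci-like sequence (a=2, b=1) until >= 31:
  Yield 2, then a,b = 1,3
  Yield 1, then a,b = 3,4
  Yield 3, then a,b = 4,7
  Yield 4, then a,b = 7,11
  Yield 7, then a,b = 11,18
  Yield 11, then a,b = 18,29
  Yield 18, then a,b = 29,47
  Yield 29, then a,b = 47,76
Step 2: 47 >= 31, stop.
Therefore out = [2, 1, 3, 4, 7, 11, 18, 29].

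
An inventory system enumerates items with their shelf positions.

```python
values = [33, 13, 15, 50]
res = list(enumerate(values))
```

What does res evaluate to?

Step 1: enumerate pairs each element with its index:
  (0, 33)
  (1, 13)
  (2, 15)
  (3, 50)
Therefore res = [(0, 33), (1, 13), (2, 15), (3, 50)].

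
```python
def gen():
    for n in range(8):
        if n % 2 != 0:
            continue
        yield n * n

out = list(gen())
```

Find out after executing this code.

Step 1: Only yield n**2 when n is divisible by 2:
  n=0: 0 % 2 == 0, yield 0**2 = 0
  n=2: 2 % 2 == 0, yield 2**2 = 4
  n=4: 4 % 2 == 0, yield 4**2 = 16
  n=6: 6 % 2 == 0, yield 6**2 = 36
Therefore out = [0, 4, 16, 36].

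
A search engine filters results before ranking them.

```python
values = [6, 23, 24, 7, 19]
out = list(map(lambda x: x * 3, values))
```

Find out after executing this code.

Step 1: Apply lambda x: x * 3 to each element:
  6 -> 18
  23 -> 69
  24 -> 72
  7 -> 21
  19 -> 57
Therefore out = [18, 69, 72, 21, 57].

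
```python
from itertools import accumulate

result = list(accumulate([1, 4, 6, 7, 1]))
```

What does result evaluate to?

Step 1: accumulate computes running sums:
  + 1 = 1
  + 4 = 5
  + 6 = 11
  + 7 = 18
  + 1 = 19
Therefore result = [1, 5, 11, 18, 19].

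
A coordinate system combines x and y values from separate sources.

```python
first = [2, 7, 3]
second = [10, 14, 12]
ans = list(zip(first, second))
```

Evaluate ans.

Step 1: zip pairs elements at same index:
  Index 0: (2, 10)
  Index 1: (7, 14)
  Index 2: (3, 12)
Therefore ans = [(2, 10), (7, 14), (3, 12)].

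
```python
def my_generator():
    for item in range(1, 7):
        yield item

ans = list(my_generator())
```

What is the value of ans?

Step 1: The generator yields each value from range(1, 7).
Step 2: list() consumes all yields: [1, 2, 3, 4, 5, 6].
Therefore ans = [1, 2, 3, 4, 5, 6].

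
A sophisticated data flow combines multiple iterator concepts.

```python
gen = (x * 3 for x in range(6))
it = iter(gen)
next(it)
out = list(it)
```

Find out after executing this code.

Step 1: Generator produces [0, 3, 6, 9, 12, 15].
Step 2: next(it) consumes first element (0).
Step 3: list(it) collects remaining: [3, 6, 9, 12, 15].
Therefore out = [3, 6, 9, 12, 15].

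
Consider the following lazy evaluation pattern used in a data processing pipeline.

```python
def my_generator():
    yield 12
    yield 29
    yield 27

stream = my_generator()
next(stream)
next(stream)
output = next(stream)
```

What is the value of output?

Step 1: my_generator() creates a generator.
Step 2: next(stream) yields 12 (consumed and discarded).
Step 3: next(stream) yields 29 (consumed and discarded).
Step 4: next(stream) yields 27, assigned to output.
Therefore output = 27.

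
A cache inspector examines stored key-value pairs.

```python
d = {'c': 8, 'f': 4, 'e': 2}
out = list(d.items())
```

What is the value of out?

Step 1: d.items() returns (key, value) pairs in insertion order.
Therefore out = [('c', 8), ('f', 4), ('e', 2)].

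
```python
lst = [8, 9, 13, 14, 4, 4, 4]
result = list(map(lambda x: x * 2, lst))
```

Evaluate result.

Step 1: Apply lambda x: x * 2 to each element:
  8 -> 16
  9 -> 18
  13 -> 26
  14 -> 28
  4 -> 8
  4 -> 8
  4 -> 8
Therefore result = [16, 18, 26, 28, 8, 8, 8].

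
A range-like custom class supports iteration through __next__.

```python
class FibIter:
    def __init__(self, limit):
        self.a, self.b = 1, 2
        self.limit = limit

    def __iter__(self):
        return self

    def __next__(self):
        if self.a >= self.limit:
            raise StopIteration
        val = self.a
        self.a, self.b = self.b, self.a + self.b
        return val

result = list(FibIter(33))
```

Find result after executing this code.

Step 1: Fibonacci-like sequence (a=1, b=2) until >= 33:
  Yield 1, then a,b = 2,3
  Yield 2, then a,b = 3,5
  Yield 3, then a,b = 5,8
  Yield 5, then a,b = 8,13
  Yield 8, then a,b = 13,21
  Yield 13, then a,b = 21,34
  Yield 21, then a,b = 34,55
Step 2: 34 >= 33, stop.
Therefore result = [1, 2, 3, 5, 8, 13, 21].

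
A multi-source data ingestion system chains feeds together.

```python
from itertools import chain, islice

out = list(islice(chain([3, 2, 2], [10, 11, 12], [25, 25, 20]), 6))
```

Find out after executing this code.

Step 1: chain([3, 2, 2], [10, 11, 12], [25, 25, 20]) = [3, 2, 2, 10, 11, 12, 25, 25, 20].
Step 2: islice takes first 6 elements: [3, 2, 2, 10, 11, 12].
Therefore out = [3, 2, 2, 10, 11, 12].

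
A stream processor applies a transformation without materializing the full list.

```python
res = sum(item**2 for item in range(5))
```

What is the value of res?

Step 1: Compute item**2 for each item in range(5):
  item=0: 0**2 = 0
  item=1: 1**2 = 1
  item=2: 2**2 = 4
  item=3: 3**2 = 9
  item=4: 4**2 = 16
Step 2: sum = 0 + 1 + 4 + 9 + 16 = 30.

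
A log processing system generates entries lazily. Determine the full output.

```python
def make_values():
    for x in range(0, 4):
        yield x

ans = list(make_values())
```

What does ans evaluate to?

Step 1: The generator yields each value from range(0, 4).
Step 2: list() consumes all yields: [0, 1, 2, 3].
Therefore ans = [0, 1, 2, 3].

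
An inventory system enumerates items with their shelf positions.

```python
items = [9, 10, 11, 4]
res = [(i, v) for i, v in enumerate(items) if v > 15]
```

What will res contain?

Step 1: Filter enumerate([9, 10, 11, 4]) keeping v > 15:
  (0, 9): 9 <= 15, excluded
  (1, 10): 10 <= 15, excluded
  (2, 11): 11 <= 15, excluded
  (3, 4): 4 <= 15, excluded
Therefore res = [].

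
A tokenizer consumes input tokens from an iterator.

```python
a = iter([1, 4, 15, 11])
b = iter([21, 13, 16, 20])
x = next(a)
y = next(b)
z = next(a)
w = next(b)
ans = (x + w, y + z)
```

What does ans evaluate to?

Step 1: a iterates [1, 4, 15, 11], b iterates [21, 13, 16, 20].
Step 2: x = next(a) = 1, y = next(b) = 21.
Step 3: z = next(a) = 4, w = next(b) = 13.
Step 4: ans = (1 + 13, 21 + 4) = (14, 25).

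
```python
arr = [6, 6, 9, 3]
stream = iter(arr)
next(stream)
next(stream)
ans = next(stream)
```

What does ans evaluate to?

Step 1: Create iterator over [6, 6, 9, 3].
Step 2: next() consumes 6.
Step 3: next() consumes 6.
Step 4: next() returns 9.
Therefore ans = 9.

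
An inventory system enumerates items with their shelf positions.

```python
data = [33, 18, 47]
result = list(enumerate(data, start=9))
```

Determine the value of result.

Step 1: enumerate with start=9:
  (9, 33)
  (10, 18)
  (11, 47)
Therefore result = [(9, 33), (10, 18), (11, 47)].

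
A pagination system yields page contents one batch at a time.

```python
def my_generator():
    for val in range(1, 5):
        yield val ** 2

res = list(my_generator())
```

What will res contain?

Step 1: For each val in range(1, 5), yield val**2:
  val=1: yield 1**2 = 1
  val=2: yield 2**2 = 4
  val=3: yield 3**2 = 9
  val=4: yield 4**2 = 16
Therefore res = [1, 4, 9, 16].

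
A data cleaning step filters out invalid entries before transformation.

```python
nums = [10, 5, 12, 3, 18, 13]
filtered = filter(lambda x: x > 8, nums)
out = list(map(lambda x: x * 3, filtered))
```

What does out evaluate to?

Step 1: Filter nums for elements > 8:
  10: kept
  5: removed
  12: kept
  3: removed
  18: kept
  13: kept
Step 2: Map x * 3 on filtered [10, 12, 18, 13]:
  10 -> 30
  12 -> 36
  18 -> 54
  13 -> 39
Therefore out = [30, 36, 54, 39].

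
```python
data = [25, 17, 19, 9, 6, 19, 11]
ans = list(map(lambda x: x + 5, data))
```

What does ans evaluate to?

Step 1: Apply lambda x: x + 5 to each element:
  25 -> 30
  17 -> 22
  19 -> 24
  9 -> 14
  6 -> 11
  19 -> 24
  11 -> 16
Therefore ans = [30, 22, 24, 14, 11, 24, 16].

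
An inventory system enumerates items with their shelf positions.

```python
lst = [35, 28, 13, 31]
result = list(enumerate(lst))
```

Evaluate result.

Step 1: enumerate pairs each element with its index:
  (0, 35)
  (1, 28)
  (2, 13)
  (3, 31)
Therefore result = [(0, 35), (1, 28), (2, 13), (3, 31)].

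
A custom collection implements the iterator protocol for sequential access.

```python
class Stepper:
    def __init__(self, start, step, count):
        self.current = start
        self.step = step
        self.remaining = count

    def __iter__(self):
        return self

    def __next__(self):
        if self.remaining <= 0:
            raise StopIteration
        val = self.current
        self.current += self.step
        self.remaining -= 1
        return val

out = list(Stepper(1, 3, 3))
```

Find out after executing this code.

Step 1: Stepper starts at 1, increments by 3, for 3 steps:
  Yield 1, then current += 3
  Yield 4, then current += 3
  Yield 7, then current += 3
Therefore out = [1, 4, 7].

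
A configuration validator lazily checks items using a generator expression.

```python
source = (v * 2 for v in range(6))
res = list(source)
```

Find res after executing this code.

Step 1: For each v in range(6), compute v*2:
  v=0: 0*2 = 0
  v=1: 1*2 = 2
  v=2: 2*2 = 4
  v=3: 3*2 = 6
  v=4: 4*2 = 8
  v=5: 5*2 = 10
Therefore res = [0, 2, 4, 6, 8, 10].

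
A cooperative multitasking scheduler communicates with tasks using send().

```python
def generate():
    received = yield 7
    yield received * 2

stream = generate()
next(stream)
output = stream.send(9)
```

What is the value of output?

Step 1: next(stream) advances to first yield, producing 7.
Step 2: send(9) resumes, received = 9.
Step 3: yield received * 2 = 9 * 2 = 18.
Therefore output = 18.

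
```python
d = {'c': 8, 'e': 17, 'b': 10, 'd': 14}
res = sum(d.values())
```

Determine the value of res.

Step 1: d.values() = [8, 17, 10, 14].
Step 2: sum = 49.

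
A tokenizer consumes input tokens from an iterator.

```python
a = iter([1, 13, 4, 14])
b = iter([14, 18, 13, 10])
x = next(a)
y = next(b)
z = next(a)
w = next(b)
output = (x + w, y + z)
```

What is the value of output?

Step 1: a iterates [1, 13, 4, 14], b iterates [14, 18, 13, 10].
Step 2: x = next(a) = 1, y = next(b) = 14.
Step 3: z = next(a) = 13, w = next(b) = 18.
Step 4: output = (1 + 18, 14 + 13) = (19, 27).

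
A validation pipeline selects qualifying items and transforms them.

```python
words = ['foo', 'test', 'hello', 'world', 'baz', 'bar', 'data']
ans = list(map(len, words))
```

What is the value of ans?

Step 1: Map len() to each word:
  'foo' -> 3
  'test' -> 4
  'hello' -> 5
  'world' -> 5
  'baz' -> 3
  'bar' -> 3
  'data' -> 4
Therefore ans = [3, 4, 5, 5, 3, 3, 4].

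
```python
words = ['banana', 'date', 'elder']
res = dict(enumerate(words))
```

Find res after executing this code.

Step 1: enumerate pairs indices with words:
  0 -> 'banana'
  1 -> 'date'
  2 -> 'elder'
Therefore res = {0: 'banana', 1: 'date', 2: 'elder'}.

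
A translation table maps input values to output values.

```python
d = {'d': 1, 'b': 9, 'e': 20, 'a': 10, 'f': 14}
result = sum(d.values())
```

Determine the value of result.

Step 1: d.values() = [1, 9, 20, 10, 14].
Step 2: sum = 54.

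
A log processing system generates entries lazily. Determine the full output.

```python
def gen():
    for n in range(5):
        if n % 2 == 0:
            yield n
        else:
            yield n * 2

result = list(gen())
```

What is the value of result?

Step 1: For each n in range(5), yield n if even, else n*2:
  n=0 (even): yield 0
  n=1 (odd): yield 1*2 = 2
  n=2 (even): yield 2
  n=3 (odd): yield 3*2 = 6
  n=4 (even): yield 4
Therefore result = [0, 2, 2, 6, 4].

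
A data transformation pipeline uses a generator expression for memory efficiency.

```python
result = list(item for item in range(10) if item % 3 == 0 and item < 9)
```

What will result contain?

Step 1: Filter range(10) where item % 3 == 0 and item < 9:
  item=0: both conditions met, included
  item=1: excluded (1 % 3 != 0)
  item=2: excluded (2 % 3 != 0)
  item=3: both conditions met, included
  item=4: excluded (4 % 3 != 0)
  item=5: excluded (5 % 3 != 0)
  item=6: both conditions met, included
  item=7: excluded (7 % 3 != 0)
  item=8: excluded (8 % 3 != 0)
  item=9: excluded (9 >= 9)
Therefore result = [0, 3, 6].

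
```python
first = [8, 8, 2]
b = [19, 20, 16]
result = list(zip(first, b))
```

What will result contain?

Step 1: zip pairs elements at same index:
  Index 0: (8, 19)
  Index 1: (8, 20)
  Index 2: (2, 16)
Therefore result = [(8, 19), (8, 20), (2, 16)].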